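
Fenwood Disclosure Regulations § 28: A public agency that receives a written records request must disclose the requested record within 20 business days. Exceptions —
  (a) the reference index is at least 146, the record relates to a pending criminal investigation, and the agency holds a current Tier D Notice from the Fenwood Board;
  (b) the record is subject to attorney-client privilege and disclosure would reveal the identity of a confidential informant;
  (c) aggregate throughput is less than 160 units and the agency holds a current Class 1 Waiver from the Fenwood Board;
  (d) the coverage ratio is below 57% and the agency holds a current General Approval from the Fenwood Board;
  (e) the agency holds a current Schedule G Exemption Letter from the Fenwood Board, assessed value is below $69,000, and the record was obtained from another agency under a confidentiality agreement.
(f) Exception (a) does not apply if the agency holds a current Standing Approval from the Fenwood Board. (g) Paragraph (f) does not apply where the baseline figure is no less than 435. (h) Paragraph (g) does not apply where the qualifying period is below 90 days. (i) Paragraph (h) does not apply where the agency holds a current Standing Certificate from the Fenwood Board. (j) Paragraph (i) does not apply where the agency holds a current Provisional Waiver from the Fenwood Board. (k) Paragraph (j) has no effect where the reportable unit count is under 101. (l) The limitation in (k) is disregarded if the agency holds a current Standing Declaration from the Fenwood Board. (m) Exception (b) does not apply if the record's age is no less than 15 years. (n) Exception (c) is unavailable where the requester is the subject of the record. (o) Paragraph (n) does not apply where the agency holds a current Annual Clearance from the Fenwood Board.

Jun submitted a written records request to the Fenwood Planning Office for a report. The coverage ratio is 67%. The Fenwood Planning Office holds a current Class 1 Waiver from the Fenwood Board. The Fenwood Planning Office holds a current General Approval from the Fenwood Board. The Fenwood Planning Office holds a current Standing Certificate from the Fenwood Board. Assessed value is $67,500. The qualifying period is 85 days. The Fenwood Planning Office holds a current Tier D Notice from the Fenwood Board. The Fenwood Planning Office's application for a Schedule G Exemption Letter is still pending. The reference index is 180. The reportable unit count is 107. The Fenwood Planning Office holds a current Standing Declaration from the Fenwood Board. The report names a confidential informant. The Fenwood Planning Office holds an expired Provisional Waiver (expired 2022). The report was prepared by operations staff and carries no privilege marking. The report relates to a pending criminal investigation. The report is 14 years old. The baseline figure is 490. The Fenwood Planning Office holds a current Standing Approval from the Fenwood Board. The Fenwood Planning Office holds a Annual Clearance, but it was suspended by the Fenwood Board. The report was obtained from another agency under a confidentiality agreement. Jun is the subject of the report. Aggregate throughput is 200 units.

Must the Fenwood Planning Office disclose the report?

Exception (a) is satisfied on its face — the reference index is 180, meeting the 146 threshold; the report relates to a pending investigation; a current Tier D Notice is held. As to paragraphs (f)–(l): (f) would limit (a) — a current Standing Approval is held — but (g) sets (f) aside: (g) is engaged — the baseline figure is 490, meeting the 435 threshold. (h) would limit (g) — the qualifying period is 85 days, below the 90 days limit — but (i) sets (h) aside: (i) is triggered — a current Standing Certificate is held. (j) is inapplicable (no current Provisional Waiver is held), so (i) stands. (a) remains available.
Exception (b) does not apply: the report carries no privilege marking.
Exception (c) requires that aggregate throughput is less than 160 units; but aggregate throughput is 200 units, not less than 160 units, so (c) is unavailable.
Exception (d) does not apply: the coverage ratio is 67%, not below 57%.
Exception (e) requires that the agency holds a current Schedule G Exemption Letter from the Fenwood Board; but the Schedule G Exemption Letter is not current, so (e) is unavailable.

No — exception (a) applies; the Fenwood Planning Office is not required to disclose the report.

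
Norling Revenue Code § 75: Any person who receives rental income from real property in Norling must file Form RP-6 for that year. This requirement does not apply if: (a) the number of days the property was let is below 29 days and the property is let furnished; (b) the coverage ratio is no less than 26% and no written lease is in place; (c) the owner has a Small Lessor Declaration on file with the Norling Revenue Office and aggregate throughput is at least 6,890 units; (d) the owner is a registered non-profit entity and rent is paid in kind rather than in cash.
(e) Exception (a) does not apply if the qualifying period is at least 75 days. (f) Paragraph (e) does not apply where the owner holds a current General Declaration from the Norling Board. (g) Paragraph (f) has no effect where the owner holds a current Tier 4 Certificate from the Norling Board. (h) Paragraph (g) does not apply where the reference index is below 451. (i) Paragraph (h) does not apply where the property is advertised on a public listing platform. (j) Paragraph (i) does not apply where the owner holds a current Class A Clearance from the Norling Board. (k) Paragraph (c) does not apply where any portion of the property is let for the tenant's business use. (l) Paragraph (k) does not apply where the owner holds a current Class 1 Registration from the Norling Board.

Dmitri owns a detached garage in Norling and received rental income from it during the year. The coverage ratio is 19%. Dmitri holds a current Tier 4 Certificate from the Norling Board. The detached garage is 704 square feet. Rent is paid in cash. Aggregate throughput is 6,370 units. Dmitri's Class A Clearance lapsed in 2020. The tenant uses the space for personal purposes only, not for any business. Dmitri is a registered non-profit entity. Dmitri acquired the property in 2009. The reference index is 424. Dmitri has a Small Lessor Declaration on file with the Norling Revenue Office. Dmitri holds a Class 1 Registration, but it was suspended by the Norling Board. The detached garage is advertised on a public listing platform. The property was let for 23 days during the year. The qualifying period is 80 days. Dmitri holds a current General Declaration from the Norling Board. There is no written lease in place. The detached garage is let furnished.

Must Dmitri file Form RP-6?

Exception (a) is satisfied on its face — the number of days the property was let is 23 days, below the 29 days limit; the property is let furnished. But: (e) operates against (a): the qualifying period is 80 days, meeting the 75 days threshold. (f) operates (a current General Declaration is held), but yields to (g): (g) operates against (f): a current Tier 4 Certificate is held. (h) is engaged (the reference index is 424, below the 451 limit), but yields to (i): (i) operates against (h): the property is publicly advertised. (j) is not triggered (there is no Class A Clearance in force), so (i) stands. Exception (a) does not apply.
Exception (b) does not apply: the coverage ratio is 19%, short of 26%.
Exception (c) requires that aggregate throughput is at least 6,890 units; but aggregate throughput is 6,370 units, short of 6,890 units, so (c) is unavailable.
Exception (d) requires that rent is paid in kind rather than in cash; but rent is paid in cash, so (d) is unavailable.
No exception is made out. Dmitri falls within the general rule.

Yes — Dmitri must file Form RP-6.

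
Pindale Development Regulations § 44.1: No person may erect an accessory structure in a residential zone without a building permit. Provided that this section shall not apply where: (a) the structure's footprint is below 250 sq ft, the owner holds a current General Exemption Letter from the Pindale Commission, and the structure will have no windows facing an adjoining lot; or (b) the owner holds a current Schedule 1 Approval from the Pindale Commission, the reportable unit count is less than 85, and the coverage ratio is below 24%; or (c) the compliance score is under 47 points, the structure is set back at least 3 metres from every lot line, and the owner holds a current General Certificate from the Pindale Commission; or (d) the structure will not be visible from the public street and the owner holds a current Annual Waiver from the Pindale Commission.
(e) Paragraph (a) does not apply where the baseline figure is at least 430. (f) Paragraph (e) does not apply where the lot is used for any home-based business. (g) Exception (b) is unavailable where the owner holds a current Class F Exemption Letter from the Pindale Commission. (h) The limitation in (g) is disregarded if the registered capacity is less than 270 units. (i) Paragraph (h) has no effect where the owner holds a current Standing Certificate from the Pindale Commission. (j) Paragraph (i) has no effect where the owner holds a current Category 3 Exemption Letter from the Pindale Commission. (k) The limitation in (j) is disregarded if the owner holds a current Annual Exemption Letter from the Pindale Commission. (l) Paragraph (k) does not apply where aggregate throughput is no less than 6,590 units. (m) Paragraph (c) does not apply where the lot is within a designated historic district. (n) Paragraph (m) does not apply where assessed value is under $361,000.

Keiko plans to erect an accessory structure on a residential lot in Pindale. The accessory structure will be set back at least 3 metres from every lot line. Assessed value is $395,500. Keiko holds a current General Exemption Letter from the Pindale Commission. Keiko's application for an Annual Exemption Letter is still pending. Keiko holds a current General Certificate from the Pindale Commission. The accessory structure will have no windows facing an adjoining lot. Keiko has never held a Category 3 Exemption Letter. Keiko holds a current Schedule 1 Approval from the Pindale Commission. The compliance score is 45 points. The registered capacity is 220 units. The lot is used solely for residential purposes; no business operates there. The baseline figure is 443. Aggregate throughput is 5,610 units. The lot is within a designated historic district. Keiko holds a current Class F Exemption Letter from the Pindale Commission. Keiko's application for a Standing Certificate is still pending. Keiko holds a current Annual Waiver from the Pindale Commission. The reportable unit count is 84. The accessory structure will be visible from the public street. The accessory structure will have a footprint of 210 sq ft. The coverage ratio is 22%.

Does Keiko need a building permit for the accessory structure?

No — exception (b) applies; Keiko does not need a building permit.

Exception (a)'s conditions are all satisfied: the structure's footprint is 210 sq ft, below the 250 sq ft limit; a current General Exemption Letter is held; no windows face an adjoining lot. But: (e) is triggered — the baseline figure is 443, meeting the 430 threshold. (f) is not triggered (the lot is solely residential), so (e) stands. (a) is therefore removed.
Exception (b): a current Schedule 1 Approval is held; the reportable unit count is 84, less than the 85 limit; the coverage ratio is 22%, below the 24% limit — every condition holds. Applying paragraphs (g)–(l): (g) would limit (b) — a current Class F Exemption Letter is held — but (h) sets (g) aside: (h) operates against (g): the registered capacity is 220 units, less than the 270 units limit. (i) does not operate here (there is no Standing Certificate in force), so (h) stands. (b) remains available.
Exception (c) is satisfied on its face — the compliance score is 45 points, under the 47 points limit; the setback is at least 3 m on every side; a current General Certificate is held. But: (m) is engaged — the lot is in a historic district. (n) is not engaged (assessed value is $395,500, not under $361,000), so (m) stands. (c) is therefore removed.
Exception (d) does not apply: the structure will be visible from the street.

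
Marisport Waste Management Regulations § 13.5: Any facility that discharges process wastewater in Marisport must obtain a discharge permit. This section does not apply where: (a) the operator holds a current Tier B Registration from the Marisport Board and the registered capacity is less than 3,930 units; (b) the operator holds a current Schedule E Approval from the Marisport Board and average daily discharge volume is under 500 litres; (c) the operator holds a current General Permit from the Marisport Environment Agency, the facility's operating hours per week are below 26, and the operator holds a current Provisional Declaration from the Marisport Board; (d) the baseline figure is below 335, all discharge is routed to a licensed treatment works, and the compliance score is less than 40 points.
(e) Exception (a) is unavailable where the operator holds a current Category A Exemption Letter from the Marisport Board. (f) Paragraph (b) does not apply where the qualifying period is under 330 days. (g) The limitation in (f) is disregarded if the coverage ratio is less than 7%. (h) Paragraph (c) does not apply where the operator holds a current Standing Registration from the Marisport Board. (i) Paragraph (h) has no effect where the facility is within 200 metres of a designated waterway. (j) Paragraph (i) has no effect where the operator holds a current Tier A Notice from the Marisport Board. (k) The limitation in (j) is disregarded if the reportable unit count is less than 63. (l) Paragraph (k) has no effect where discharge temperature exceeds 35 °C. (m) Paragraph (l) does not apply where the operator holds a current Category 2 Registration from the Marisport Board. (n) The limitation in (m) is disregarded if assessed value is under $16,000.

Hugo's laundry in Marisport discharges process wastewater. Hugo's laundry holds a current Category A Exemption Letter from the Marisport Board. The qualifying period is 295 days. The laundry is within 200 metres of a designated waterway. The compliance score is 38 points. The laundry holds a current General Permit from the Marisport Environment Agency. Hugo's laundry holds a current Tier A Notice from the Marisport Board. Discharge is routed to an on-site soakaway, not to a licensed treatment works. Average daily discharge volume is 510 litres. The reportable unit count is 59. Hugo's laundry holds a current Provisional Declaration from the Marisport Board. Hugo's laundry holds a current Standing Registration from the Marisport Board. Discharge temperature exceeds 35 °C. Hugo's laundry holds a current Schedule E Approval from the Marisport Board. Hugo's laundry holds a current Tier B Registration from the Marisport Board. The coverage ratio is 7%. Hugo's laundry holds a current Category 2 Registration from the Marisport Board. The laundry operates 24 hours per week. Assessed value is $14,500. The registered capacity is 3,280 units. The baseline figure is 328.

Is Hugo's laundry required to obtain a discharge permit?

Yes — Hugo's laundry must obtain a discharge permit.

Exception (a) is satisfied on its face — a current Tier B Registration is held; the registered capacity is 3,280 units, less than the 3,930 units limit. Turning to paragraph (e): (e) applies — a current Category A Exemption Letter is held. So (a) is unavailable.
Exception (b) does not apply: average daily discharge volume is 510 litres, not under 500 litres.
Exception (c) is satisfied on its face — a current General Permit is held; the facility's operating hours per week are 24, below the 26 limit; a current Provisional Declaration is held. However, paragraphs (h)–(n) must be considered: (h) operates against (c): a current Standing Registration is held. (i) would limit (h) — the laundry is within 200 m of a designated waterway — but (j) sets (i) aside: (j) is engaged — a current Tier A Notice is held. (k) operates (the reportable unit count is 59, less than the 63 limit), but is displaced by (l): (l) operates against (k): discharge temperature exceeds 35 °C. (m) applies (a current Category 2 Registration is held), but yields to (n): (n) is triggered — assessed value is $14,500, under the $16,000 limit. Exception (c) does not apply.
Exception (d) fails — discharge is not routed to a licensed treatment works.
Every exception is unavailable, so the rule governs.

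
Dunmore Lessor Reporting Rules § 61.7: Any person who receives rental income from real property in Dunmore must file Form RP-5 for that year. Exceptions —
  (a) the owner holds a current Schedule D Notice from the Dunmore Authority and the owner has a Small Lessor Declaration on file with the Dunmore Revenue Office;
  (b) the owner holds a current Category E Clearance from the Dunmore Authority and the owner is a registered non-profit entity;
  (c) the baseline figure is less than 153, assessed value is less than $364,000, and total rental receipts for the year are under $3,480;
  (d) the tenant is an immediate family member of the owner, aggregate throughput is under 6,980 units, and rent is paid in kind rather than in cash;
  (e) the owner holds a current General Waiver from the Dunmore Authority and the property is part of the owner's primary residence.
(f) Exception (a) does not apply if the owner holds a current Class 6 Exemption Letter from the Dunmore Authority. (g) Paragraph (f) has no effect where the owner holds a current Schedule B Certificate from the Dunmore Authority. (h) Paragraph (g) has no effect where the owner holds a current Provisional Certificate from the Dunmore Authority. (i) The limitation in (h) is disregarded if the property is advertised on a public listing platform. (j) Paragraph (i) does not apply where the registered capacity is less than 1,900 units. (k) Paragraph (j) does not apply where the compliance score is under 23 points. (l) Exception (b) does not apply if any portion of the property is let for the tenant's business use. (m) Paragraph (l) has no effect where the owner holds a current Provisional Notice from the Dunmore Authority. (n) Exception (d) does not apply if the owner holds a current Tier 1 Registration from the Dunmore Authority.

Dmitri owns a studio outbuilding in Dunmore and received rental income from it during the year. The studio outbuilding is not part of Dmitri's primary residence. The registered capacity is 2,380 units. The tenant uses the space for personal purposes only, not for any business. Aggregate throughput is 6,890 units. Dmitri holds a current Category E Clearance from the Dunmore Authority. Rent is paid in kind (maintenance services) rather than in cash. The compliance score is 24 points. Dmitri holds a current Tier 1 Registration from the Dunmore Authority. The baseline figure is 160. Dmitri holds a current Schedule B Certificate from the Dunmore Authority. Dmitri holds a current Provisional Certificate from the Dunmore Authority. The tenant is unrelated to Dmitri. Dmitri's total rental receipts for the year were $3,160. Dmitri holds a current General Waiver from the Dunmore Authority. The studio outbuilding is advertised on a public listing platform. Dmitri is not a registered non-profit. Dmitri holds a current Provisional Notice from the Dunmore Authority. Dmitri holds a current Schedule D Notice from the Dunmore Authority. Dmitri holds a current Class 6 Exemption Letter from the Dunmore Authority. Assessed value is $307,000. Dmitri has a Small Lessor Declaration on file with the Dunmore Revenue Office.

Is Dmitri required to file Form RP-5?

No — exception (a) applies; Dmitri is not required to file Form RP-5.

All of (a)'s requirements are met (a current Schedule D Notice is held; a Small Lessor Declaration is on file). Considering the limiting provisions: (f) applies (a current Class 6 Exemption Letter is held), but is itself disapplied by (g): (g) operates against (f): a current Schedule B Certificate is held. (h) would limit (g) — a current Provisional Certificate is held — but (i) sets (h) aside: (i) is triggered — the property is publicly advertised. (j) is not triggered (the registered capacity is 2,380 units, not less than 1,900 units), so (i) stands. So (a) applies.
Exception (b) does not apply: Dmitri is not a registered non-profit.
Exception (c) requires that the baseline figure is less than 153; but the baseline figure is 160, not less than 153, so (c) is unavailable.
Exception (d) does not apply: the tenant is unrelated to the owner.
Exception (e) requires that the property is part of the owner's primary residence; but the studio outbuilding is not part of the primary residence, so (e) is unavailable.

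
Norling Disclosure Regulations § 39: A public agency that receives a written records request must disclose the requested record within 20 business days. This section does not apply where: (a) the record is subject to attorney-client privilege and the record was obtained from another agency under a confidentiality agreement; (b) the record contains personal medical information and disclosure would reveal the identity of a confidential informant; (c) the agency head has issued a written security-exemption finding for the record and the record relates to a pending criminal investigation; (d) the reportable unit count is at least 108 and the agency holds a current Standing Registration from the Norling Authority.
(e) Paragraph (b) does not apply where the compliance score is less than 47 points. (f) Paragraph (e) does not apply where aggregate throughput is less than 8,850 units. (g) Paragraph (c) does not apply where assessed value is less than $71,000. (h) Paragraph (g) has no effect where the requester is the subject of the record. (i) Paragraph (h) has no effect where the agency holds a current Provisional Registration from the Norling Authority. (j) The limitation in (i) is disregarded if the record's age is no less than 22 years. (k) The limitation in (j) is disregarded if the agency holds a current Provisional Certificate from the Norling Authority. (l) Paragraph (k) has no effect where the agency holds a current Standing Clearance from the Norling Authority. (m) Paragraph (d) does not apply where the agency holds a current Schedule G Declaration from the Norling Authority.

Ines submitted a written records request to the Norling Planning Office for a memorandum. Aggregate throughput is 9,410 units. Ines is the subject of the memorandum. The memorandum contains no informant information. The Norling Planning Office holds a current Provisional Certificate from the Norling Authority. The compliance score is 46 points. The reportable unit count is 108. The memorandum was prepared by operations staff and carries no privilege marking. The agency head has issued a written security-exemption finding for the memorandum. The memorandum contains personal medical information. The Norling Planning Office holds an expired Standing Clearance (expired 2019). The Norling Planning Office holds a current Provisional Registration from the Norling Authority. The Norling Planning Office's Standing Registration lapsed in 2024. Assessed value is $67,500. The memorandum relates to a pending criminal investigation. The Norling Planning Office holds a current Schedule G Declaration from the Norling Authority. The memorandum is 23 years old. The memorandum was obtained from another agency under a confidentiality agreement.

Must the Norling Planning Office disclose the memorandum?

Yes — the Norling Planning Office must disclose the memorandum.

Exception (a) does not apply: the memorandum carries no privilege marking.
Exception (b) fails — the memorandum contains no informant information.
All of (c)'s requirements are met (a written security-exemption finding has been issued; the memorandum relates to a pending investigation). But: (g) operates against (c): assessed value is $67,500, less than the $71,000 limit. (h) is triggered (Ines is the subject of the memorandum), but is overridden by (i): (i) operates against (h): a current Provisional Registration is held. (j) is triggered (the record's age is 23 years, meeting the 22 years threshold), but is itself disapplied by (k): (k) operates against (j): a current Provisional Certificate is held. (l) does not operate here (there is no Standing Clearance in force), so (k) stands. Exception (c) does not apply.
Exception (d) fails — the Standing Registration is not current.
None of the exceptions is available; § 39 applies in full.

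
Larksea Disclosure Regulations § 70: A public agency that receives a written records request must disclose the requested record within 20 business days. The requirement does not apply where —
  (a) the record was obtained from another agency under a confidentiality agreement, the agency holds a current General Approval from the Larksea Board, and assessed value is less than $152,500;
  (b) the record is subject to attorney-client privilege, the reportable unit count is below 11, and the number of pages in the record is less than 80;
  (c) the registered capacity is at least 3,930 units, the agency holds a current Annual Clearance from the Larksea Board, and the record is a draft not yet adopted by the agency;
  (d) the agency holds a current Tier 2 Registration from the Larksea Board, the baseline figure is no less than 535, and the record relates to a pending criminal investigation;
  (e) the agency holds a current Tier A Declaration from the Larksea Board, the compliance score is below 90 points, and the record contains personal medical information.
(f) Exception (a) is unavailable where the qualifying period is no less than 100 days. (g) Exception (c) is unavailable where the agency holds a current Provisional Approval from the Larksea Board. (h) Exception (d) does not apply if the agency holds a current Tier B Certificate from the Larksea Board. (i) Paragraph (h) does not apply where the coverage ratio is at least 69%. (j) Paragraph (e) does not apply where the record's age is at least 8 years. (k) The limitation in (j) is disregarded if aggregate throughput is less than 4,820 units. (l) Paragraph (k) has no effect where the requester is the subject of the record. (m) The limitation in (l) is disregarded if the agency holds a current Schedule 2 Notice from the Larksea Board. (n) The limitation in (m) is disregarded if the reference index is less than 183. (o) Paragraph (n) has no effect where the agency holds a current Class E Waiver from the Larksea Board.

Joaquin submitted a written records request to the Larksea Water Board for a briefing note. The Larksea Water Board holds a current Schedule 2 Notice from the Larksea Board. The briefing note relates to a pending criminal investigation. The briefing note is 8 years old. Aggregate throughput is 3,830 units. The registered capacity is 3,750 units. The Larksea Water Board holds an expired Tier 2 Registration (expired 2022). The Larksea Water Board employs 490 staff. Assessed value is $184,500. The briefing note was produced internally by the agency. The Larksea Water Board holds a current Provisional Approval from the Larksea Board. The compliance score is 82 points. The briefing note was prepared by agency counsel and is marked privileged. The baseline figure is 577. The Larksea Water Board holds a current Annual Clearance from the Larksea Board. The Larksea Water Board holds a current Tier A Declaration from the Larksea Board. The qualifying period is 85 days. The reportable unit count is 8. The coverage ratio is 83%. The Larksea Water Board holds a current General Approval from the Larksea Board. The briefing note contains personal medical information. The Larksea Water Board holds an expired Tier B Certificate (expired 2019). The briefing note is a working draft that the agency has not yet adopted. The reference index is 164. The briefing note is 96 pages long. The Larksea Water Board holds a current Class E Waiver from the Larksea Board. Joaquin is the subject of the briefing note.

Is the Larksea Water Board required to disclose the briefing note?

Exception (a) requires that the record was obtained from another agency under a confidentiality agreement; but the briefing note was produced internally, so (a) is unavailable.
Exception (b) requires that the number of pages in the record is less than 80; but the number of pages in the record is 96, not less than 80, so (b) is unavailable.
Exception (c) requires that the registered capacity is at least 3,930 units; but the registered capacity is 3,750 units, short of 3,930 units, so (c) is unavailable.
Exception (d) requires that the agency holds a current Tier 2 Registration from the Larksea Board; but the Tier 2 Registration is not current, so (d) is unavailable.
Exception (e) is satisfied on its face — a current Tier A Declaration is held; the compliance score is 82 points, below the 90 points limit; the briefing note contains personal medical information. As to paragraphs (j)–(o): (j) is engaged (the record's age is 8 years, meeting the 8 years threshold), but is itself disapplied by (k): (k) is triggered — aggregate throughput is 3,830 units, less than the 4,820 units limit. (l) applies (Joaquin is the subject of the briefing note), but is displaced by (m): (m) applies — a current Schedule 2 Notice is held. (n) is triggered (the reference index is 164, less than the 183 limit), but is set aside by (o): (o) operates against (n): a current Class E Waiver is held. Exception (e) stands.

No — exception (e) applies; the Larksea Water Board is not required to disclose the briefing note.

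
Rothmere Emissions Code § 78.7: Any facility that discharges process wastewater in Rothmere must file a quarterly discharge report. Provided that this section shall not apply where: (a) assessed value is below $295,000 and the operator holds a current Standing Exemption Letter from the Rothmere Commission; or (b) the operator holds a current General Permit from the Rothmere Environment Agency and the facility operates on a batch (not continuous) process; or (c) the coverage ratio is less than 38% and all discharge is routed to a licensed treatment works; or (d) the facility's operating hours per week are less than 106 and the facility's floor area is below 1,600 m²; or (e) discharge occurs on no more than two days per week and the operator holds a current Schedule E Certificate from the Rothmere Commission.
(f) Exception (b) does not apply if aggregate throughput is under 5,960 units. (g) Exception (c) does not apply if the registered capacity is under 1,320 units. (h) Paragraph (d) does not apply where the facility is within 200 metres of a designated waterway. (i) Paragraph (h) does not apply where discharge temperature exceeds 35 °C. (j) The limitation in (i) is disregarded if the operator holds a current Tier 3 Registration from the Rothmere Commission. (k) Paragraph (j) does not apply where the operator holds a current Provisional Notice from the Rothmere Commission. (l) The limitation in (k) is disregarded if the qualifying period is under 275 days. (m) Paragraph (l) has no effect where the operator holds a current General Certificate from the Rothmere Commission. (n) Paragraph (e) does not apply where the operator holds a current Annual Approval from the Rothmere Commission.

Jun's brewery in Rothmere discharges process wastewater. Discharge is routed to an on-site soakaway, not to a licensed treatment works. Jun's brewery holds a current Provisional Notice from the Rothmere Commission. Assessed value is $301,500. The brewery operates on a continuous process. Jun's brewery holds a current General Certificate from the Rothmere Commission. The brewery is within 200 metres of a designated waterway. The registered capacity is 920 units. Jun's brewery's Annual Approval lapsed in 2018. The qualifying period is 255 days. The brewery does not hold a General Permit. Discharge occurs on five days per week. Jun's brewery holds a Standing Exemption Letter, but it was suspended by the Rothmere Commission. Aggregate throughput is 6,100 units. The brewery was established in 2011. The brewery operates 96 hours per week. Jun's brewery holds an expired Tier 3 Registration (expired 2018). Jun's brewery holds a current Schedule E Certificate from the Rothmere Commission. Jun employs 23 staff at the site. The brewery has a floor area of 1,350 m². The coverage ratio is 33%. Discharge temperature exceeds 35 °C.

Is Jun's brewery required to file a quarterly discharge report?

No — exception (d) applies; Jun's brewery is not required to file a quarterly discharge report.

Exception (a) does not apply: assessed value is $301,500, not below $295,000.
Exception (b) requires that the operator holds a current General Permit from the Rothmere Environment Agency; but no General Permit is held, so (b) is unavailable.
Exception (c) does not apply: discharge is not routed to a licensed treatment works.
Exception (d) is satisfied on its face — the facility's operating hours per week are 96, less than the 106 limit; the facility's floor area is 1,350 m², below the 1,600 m² limit. Considering the limiting provisions: (h) would limit (d) — the brewery is within 200 m of a designated waterway — but (i) sets (h) aside: (i) operates against (h): discharge temperature exceeds 35 °C. (j) does not operate here (there is no Tier 3 Registration in force), so (i) stands. Exception (d) stands.
Exception (e) requires that discharge occurs on no more than two days per week; but discharge occurs on five days per week, so (e) is unavailable.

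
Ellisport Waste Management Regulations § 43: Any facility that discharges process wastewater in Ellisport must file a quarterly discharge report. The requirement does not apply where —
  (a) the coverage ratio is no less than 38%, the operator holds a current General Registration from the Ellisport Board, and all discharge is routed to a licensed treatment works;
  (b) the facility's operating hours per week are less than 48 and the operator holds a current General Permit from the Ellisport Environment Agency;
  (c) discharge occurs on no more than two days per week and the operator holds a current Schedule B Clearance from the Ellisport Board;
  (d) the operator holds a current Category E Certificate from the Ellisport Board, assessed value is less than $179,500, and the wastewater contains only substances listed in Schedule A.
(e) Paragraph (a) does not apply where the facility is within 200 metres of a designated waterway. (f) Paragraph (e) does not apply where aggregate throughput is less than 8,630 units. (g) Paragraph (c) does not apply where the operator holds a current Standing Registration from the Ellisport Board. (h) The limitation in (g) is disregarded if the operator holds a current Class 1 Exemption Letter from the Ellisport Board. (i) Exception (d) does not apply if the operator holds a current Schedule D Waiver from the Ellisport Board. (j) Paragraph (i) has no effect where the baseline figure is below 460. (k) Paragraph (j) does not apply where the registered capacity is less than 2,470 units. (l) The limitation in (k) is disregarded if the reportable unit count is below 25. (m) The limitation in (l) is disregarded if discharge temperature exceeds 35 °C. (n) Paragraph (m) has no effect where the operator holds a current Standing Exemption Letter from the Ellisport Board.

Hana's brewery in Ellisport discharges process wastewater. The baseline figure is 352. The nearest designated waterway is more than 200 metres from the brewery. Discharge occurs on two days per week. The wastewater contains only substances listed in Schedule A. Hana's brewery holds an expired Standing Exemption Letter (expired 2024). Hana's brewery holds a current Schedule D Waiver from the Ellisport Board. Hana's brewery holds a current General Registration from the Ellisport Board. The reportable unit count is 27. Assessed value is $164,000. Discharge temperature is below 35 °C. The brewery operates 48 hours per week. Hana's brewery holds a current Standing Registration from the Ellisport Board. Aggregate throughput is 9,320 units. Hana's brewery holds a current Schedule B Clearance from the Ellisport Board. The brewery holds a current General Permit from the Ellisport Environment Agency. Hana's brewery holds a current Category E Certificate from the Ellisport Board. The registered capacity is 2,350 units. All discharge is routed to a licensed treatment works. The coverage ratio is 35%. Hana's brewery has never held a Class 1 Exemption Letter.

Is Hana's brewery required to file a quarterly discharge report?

Exception (a) requires that the coverage ratio is no less than 38%; but the coverage ratio is 35%, short of 38%, so (a) is unavailable.
Exception (b) requires that the facility's operating hours per week are less than 48; but the facility's operating hours per week are 48, not less than 48, so (b) is unavailable.
Exception (c) is satisfied on its face — discharge occurs on no more than two days per week; a current Schedule B Clearance is held. Turning to paragraphs (g)–(h): (g) is triggered — a current Standing Registration is held. (h) is inapplicable (there is no Class 1 Exemption Letter in force), so (g) stands. So (c) is unavailable.
Exception (d): a current Category E Certificate is held; assessed value is $164,000, less than the $179,500 limit; the wastewater is Schedule-A-only — every condition holds. However, paragraphs (i)–(n) must be considered: (i) operates against (d): a current Schedule D Waiver is held. (j) would limit (i) — the baseline figure is 352, below the 460 limit — but (k) sets (j) aside: (k) operates against (j): the registered capacity is 2,350 units, less than the 2,470 units limit. (l) does not operate here (the reportable unit count is 27, not below 25), so (k) stands. So (d) is unavailable.
No exception applies. The general rule governs.

Yes — Hana's brewery must file a quarterly discharge report.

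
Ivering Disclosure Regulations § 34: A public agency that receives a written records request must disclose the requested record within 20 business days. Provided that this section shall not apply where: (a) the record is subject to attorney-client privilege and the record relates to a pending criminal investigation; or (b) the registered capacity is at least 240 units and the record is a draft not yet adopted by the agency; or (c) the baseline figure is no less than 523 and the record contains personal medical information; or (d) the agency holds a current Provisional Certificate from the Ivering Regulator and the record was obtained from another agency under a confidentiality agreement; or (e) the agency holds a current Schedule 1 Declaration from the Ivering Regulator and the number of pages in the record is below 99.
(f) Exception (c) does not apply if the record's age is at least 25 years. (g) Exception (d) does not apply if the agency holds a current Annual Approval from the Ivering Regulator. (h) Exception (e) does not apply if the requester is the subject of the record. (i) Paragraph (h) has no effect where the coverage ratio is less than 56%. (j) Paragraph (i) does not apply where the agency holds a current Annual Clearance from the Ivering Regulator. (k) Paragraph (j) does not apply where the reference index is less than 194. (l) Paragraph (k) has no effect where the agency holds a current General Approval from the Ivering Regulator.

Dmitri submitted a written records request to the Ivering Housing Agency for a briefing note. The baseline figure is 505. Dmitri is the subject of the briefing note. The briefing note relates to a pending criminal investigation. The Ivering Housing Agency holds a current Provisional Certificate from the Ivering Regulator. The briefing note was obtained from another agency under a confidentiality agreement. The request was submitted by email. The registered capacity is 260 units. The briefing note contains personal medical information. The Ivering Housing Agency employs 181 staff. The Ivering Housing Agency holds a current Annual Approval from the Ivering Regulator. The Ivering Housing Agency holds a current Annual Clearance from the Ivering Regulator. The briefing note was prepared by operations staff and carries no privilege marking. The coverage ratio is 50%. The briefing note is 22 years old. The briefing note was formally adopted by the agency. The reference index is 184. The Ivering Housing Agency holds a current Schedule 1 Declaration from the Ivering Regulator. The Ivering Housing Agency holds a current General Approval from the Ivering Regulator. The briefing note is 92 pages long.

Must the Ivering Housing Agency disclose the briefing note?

Exception (a) fails — the briefing note carries no privilege marking.
Exception (b) fails — the briefing note has been formally adopted.
Exception (c) does not apply: the baseline figure is 505, short of 523.
All of (d)'s requirements are met (a current Provisional Certificate is held; the briefing note was obtained under a confidentiality agreement). Turning to paragraph (g): (g) applies — a current Annual Approval is held. Exception (d) does not apply.
Exception (e): a current Schedule 1 Declaration is held; the number of pages in the record is 92, below the 99 limit — every condition holds. But applying paragraphs (h)–(l): (h) operates against (e): Dmitri is the subject of the briefing note. (i) would limit (h) — the coverage ratio is 50%, less than the 56% limit — but (j) sets (i) aside: (j) operates against (i): a current Annual Clearance is held. (k) would limit (j) — the reference index is 184, less than the 194 limit — but (l) sets (k) aside: (l) operates — a current General Approval is held. So (e) is unavailable.
Every exception is unavailable, so the rule governs.

Yes — the Ivering Housing Agency must disclose the briefing note.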